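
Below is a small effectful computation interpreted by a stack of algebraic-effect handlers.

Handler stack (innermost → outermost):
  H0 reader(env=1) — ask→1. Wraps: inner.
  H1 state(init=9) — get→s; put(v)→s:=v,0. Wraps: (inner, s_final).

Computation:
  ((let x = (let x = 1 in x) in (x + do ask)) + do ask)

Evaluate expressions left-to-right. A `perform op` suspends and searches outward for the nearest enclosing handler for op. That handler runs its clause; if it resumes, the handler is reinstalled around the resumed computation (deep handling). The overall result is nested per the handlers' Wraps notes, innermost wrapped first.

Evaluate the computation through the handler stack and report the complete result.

Evaluation trace:
ask @ H0 ⇒ 1
ask @ H0 ⇒ 1
H0 returns 3
H1 returns (3, 9)
= (3, 9)

Answer: (3, 9)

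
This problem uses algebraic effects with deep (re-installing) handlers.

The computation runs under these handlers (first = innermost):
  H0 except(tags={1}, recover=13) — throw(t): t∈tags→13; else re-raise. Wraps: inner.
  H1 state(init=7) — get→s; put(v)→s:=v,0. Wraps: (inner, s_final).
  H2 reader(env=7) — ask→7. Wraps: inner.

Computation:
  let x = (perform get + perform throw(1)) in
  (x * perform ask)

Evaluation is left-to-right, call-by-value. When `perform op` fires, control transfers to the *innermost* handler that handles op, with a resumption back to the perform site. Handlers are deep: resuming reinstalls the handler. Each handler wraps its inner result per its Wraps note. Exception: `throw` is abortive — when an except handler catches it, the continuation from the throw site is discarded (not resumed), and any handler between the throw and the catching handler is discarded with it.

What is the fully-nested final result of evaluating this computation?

Answer: (13, 7)

Evaluation trace:
get @ H1 ⇒ 7
throw(1) @ H0 caught ⇒ 13
H1 returns (13, 7)
H2 returns (13, 7)
= (13, 7)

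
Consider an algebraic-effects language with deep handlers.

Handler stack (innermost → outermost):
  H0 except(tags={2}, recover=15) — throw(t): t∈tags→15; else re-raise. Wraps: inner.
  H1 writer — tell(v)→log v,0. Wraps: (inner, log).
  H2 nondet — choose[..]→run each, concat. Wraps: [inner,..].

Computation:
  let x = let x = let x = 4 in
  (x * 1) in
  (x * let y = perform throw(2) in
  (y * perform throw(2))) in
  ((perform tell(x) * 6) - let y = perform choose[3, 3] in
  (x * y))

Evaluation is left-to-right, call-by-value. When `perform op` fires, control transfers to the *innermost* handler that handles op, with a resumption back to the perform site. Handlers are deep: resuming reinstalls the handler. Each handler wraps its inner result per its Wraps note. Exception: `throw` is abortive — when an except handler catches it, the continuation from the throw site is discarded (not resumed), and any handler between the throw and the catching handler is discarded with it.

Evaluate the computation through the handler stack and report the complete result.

Answer: [(15, ())]

Evaluation trace:
throw(2) @ H0 caught ⇒ 15
H1 returns (15, ())
H2 returns [(15, ())]
= [(15, ())]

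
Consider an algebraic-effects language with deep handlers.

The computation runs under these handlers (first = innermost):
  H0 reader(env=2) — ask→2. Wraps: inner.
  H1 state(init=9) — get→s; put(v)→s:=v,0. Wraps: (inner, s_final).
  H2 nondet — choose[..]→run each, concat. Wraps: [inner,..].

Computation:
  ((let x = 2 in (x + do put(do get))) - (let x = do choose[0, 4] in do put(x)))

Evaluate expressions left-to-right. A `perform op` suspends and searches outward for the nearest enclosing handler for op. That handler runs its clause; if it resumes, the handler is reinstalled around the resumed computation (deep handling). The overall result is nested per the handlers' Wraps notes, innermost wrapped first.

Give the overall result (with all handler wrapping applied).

Answer: [(2, 0), (2, 4)]

Working:
get @ H1 ⇒ 9
put(9) @ H1 ⇒ s:=9
choose[0, 4] @ H2
  branch[0] choose=0:
    put(0) @ H1 ⇒ s:=0
    H0 returns 2
    H1 returns (2, 0)
    H2 returns [(2, 0)]
  branch[1] choose=4:
    put(4) @ H1 ⇒ s:=4
    H0 returns 2
    H1 returns (2, 4)
    H2 returns [(2, 4)]
= [(2, 0), (2, 4)]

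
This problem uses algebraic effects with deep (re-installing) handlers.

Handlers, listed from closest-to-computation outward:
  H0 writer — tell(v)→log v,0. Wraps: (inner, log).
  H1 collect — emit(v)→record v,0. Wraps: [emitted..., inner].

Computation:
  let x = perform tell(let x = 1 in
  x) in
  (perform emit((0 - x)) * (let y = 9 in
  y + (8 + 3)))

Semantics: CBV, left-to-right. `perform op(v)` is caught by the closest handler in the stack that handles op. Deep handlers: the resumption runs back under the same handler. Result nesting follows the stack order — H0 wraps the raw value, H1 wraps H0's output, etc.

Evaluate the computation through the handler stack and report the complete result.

Answer: [0, (0, (1))]

Step-by-step:
tell(1) @ H0 ⇒ log+=1
emit(0) @ H1 ⇒ out+=0
H0 returns (0, (1))
H1 returns [0, (0, (1))]
= [0, (0, (1))]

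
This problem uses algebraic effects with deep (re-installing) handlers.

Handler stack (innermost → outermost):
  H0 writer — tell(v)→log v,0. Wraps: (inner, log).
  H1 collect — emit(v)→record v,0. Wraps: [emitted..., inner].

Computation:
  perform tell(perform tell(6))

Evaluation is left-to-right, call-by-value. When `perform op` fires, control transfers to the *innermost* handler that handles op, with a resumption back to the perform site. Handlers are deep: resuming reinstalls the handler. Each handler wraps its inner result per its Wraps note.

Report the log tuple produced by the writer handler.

Step-by-step:
tell(6) @ H0 ⇒ log+=6
tell(0) @ H0 ⇒ log+=0
H0 returns (0, (6, 0))
H1 returns [(0, (6, 0))]
= [(0, (6, 0))]

Answer: (6, 0)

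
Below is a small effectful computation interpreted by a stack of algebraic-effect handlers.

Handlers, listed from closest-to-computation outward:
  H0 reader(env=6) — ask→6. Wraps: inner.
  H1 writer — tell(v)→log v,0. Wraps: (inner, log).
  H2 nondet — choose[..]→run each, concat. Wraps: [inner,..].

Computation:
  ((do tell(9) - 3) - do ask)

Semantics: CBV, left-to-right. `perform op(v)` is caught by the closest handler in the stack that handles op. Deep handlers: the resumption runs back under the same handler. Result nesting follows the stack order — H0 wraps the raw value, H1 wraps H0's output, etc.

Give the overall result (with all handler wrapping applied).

Working:
tell(9) @ H1 ⇒ log+=9
ask @ H0 ⇒ 6
H0 returns -9
H1 returns (-9, (9))
H2 returns [(-9, (9))]
= [(-9, (9))]

Answer: [(-9, (9))]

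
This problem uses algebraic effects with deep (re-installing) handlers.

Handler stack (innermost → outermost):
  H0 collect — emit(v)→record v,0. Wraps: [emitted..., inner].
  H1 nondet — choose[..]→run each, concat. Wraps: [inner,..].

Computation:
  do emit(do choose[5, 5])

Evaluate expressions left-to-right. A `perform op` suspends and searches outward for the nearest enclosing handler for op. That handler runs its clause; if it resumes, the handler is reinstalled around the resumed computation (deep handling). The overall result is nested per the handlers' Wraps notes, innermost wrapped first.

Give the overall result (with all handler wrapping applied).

Answer: [[5, 0], [5, 0]]

Evaluation trace:
choose[5, 5] @ H1
  branch[0] choose=5:
    emit(5) @ H0 ⇒ out+=5
    H0 returns [5, 0]
    H1 returns [[5, 0]]
  branch[1] choose=5:
    emit(5) @ H0 ⇒ out+=5
    H0 returns [5, 0]
    H1 returns [[5, 0]]
= [[5, 0], [5, 0]]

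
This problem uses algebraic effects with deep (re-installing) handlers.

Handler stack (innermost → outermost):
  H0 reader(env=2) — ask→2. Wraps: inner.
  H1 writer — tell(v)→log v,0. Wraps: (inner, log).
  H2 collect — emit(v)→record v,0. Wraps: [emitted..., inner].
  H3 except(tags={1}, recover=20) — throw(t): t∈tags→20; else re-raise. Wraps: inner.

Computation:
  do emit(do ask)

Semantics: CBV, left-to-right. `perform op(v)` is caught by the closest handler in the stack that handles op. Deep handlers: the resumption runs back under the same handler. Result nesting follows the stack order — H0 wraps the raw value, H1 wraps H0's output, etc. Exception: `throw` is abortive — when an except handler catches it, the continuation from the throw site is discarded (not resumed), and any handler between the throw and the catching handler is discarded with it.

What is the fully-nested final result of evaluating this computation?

Step-by-step:
ask @ H0 ⇒ 2
emit(2) @ H2 ⇒ out+=2
H0 returns 0
H1 returns (0, ())
H2 returns [2, (0, ())]
H3 returns [2, (0, ())]
= [2, (0, ())]

Answer: [2, (0, ())]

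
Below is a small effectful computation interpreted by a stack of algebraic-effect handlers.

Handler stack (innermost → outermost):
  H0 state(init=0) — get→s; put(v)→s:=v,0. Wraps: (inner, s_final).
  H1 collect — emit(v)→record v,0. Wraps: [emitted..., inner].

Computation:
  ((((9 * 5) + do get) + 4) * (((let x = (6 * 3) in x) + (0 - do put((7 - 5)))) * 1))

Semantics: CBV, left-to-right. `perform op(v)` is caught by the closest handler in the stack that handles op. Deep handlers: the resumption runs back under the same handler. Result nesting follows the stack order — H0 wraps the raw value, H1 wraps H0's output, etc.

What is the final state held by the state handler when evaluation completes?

Answer: 2

Step-by-step:
get @ H0 ⇒ 0
put(2) @ H0 ⇒ s:=2
H0 returns (882, 2)
H1 returns [(882, 2)]
= [(882, 2)]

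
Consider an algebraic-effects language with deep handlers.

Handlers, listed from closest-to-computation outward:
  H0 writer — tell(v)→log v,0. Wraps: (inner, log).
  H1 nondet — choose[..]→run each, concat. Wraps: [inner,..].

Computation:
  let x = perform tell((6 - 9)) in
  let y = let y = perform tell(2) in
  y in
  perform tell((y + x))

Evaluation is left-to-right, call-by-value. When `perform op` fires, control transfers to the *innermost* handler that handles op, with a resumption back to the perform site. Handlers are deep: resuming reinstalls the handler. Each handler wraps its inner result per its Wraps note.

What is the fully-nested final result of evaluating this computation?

Evaluation trace:
tell(-3) @ H0 ⇒ log+=-3
tell(2) @ H0 ⇒ log+=2
tell(0) @ H0 ⇒ log+=0
H0 returns (0, (-3, 2, 0))
H1 returns [(0, (-3, 2, 0))]
= [(0, (-3, 2, 0))]

Answer: [(0, (-3, 2, 0))]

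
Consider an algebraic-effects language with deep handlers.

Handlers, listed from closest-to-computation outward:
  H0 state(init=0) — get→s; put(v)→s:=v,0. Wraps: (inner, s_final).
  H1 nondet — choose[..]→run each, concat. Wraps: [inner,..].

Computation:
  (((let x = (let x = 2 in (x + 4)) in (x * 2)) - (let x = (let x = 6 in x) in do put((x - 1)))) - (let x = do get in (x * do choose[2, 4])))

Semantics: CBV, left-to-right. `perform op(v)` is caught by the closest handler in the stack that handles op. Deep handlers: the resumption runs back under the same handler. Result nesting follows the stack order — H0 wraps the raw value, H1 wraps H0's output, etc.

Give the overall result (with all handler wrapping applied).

Answer: [(2, 5), (-8, 5)]

Step-by-step:
put(5) @ H0 ⇒ s:=5
get @ H0 ⇒ 5
choose[2, 4] @ H1
  branch[0] choose=2:
    H0 returns (2, 5)
    H1 returns [(2, 5)]
  branch[1] choose=4:
    H0 returns (-8, 5)
    H1 returns [(-8, 5)]
= [(2, 5), (-8, 5)]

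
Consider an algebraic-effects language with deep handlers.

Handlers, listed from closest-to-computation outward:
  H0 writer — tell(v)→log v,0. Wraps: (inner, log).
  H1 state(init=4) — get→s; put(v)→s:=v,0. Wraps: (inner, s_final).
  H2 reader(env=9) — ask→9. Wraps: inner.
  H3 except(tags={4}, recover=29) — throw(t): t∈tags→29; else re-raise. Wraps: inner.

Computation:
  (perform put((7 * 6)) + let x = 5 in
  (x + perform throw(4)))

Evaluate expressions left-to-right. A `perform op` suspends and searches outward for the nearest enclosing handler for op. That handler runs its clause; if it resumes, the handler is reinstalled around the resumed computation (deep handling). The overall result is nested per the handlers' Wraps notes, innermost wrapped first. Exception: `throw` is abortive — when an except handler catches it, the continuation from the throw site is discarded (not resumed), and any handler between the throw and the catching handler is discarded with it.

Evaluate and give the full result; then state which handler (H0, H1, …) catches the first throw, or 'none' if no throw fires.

Answer: 29 ; first throw caught by: H3

Evaluation trace:
put(42) @ H1 ⇒ s:=42
throw(4) @ H3 caught ⇒ 29
= 29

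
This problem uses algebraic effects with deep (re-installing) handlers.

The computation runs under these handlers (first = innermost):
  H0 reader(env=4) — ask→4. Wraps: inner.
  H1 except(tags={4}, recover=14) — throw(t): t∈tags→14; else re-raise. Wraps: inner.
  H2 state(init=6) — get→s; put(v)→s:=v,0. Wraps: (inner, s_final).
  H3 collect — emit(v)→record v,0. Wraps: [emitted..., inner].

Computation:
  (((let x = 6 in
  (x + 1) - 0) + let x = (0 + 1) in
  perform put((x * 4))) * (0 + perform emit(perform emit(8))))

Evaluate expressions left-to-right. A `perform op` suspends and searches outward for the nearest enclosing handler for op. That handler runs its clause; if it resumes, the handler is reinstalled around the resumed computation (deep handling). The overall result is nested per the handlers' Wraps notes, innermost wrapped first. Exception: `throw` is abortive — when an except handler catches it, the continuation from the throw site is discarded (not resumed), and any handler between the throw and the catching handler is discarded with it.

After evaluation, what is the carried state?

Answer: 4

Step-by-step:
put(4) @ H2 ⇒ s:=4
emit(8) @ H3 ⇒ out+=8
emit(0) @ H3 ⇒ out+=0
H0 returns 0
H1 returns 0
H2 returns (0, 4)
H3 returns [8, 0, (0, 4)]
= [8, 0, (0, 4)]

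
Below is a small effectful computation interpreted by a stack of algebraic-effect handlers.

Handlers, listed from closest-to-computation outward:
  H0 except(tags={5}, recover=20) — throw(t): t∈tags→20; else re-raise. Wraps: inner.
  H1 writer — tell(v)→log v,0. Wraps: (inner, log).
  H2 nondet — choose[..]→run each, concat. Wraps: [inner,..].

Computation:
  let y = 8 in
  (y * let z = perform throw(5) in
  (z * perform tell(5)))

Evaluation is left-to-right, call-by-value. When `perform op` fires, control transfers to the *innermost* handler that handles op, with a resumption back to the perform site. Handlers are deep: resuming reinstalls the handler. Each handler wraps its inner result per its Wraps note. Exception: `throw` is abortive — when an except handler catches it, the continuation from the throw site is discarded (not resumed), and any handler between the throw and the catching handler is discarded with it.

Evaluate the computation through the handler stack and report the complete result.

Working:
throw(5) @ H0 caught ⇒ 20
H1 returns (20, ())
H2 returns [(20, ())]
= [(20, ())]

Answer: [(20, ())]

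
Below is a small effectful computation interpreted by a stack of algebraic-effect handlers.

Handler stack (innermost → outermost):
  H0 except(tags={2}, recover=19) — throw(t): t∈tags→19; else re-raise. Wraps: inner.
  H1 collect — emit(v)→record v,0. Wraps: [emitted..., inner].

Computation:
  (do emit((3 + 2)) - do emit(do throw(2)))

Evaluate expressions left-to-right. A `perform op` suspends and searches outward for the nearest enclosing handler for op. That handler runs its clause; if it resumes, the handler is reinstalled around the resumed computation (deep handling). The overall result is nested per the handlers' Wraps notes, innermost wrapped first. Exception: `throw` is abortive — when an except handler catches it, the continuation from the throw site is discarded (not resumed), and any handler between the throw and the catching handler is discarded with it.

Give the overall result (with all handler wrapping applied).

Answer: [5, 19]

Working:
emit(5) @ H1 ⇒ out+=5
throw(2) @ H0 caught ⇒ 19
H1 returns [5, 19]
= [5, 19]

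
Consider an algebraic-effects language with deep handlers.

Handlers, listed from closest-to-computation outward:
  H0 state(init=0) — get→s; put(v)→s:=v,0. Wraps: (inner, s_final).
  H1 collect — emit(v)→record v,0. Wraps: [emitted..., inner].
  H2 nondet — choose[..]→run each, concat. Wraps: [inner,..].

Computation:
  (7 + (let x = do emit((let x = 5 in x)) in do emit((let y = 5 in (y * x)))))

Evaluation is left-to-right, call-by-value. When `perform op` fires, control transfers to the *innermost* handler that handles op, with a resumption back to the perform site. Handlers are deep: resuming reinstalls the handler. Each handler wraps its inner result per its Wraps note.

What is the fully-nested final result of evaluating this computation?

Step-by-step:
emit(5) @ H1 ⇒ out+=5
emit(0) @ H1 ⇒ out+=0
H0 returns (7, 0)
H1 returns [5, 0, (7, 0)]
H2 returns [[5, 0, (7, 0)]]
= [[5, 0, (7, 0)]]

Answer: [[5, 0, (7, 0)]]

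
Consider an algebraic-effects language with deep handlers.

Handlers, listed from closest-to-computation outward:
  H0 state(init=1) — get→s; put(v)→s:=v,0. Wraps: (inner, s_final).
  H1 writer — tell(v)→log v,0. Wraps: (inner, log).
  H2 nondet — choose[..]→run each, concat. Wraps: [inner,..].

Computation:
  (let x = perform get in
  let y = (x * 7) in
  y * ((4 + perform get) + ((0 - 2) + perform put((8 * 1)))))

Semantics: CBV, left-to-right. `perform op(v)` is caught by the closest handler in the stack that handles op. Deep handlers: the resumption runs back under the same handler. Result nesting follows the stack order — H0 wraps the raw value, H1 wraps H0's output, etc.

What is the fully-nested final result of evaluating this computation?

Working:
get @ H0 ⇒ 1
get @ H0 ⇒ 1
put(8) @ H0 ⇒ s:=8
H0 returns (21, 8)
H1 returns ((21, 8), ())
H2 returns [((21, 8), ())]
= [((21, 8), ())]

Answer: [((21, 8), ())]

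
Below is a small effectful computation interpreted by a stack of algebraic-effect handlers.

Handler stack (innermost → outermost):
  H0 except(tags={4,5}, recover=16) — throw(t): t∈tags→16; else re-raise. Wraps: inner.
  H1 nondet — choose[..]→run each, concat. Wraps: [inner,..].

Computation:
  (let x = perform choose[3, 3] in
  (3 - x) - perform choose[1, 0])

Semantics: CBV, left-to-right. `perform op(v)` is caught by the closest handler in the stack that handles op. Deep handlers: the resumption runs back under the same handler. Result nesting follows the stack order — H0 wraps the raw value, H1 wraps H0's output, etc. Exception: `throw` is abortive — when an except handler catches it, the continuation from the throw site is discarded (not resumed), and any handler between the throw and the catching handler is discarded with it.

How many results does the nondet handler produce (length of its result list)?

Answer: 4

Evaluation trace:
choose[3, 3] @ H1
  branch[0] choose=3:
    choose[1, 0] @ H1
      branch[0] choose=1:
        H0 returns -1
        H1 returns [-1]
      branch[1] choose=0:
        H0 returns 0
        H1 returns [0]
  branch[1] choose=3:
    choose[1, 0] @ H1
      branch[0] choose=1:
        H0 returns -1
        H1 returns [-1]
      branch[1] choose=0:
        H0 returns 0
        H1 returns [0]
= [-1, 0, -1, 0]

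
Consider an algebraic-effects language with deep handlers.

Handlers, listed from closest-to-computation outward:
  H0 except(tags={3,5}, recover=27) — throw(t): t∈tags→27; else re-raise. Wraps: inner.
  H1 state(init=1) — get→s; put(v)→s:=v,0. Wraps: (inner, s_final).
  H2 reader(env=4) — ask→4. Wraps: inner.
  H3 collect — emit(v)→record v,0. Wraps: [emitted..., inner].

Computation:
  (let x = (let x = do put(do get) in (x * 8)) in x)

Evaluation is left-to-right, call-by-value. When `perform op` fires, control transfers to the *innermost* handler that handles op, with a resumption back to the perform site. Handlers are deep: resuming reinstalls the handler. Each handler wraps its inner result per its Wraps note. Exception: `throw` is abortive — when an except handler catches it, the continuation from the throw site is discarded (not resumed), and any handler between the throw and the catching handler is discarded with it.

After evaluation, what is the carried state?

Evaluation trace:
get @ H1 ⇒ 1
put(1) @ H1 ⇒ s:=1
H0 returns 0
H1 returns (0, 1)
H2 returns (0, 1)
H3 returns [(0, 1)]
= [(0, 1)]

Answer: 1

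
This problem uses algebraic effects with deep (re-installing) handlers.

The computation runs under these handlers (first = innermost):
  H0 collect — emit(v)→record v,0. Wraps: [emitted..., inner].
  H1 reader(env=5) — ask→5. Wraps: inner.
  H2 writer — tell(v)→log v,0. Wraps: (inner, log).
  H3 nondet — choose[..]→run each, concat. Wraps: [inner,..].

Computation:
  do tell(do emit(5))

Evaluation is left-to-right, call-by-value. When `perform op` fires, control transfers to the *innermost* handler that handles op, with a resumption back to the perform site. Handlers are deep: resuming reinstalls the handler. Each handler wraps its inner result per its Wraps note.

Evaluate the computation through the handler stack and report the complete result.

Answer: [([5, 0], (0))]

Step-by-step:
emit(5) @ H0 ⇒ out+=5
tell(0) @ H2 ⇒ log+=0
H0 returns [5, 0]
H1 returns [5, 0]
H2 returns ([5, 0], (0))
H3 returns [([5, 0], (0))]
= [([5, 0], (0))]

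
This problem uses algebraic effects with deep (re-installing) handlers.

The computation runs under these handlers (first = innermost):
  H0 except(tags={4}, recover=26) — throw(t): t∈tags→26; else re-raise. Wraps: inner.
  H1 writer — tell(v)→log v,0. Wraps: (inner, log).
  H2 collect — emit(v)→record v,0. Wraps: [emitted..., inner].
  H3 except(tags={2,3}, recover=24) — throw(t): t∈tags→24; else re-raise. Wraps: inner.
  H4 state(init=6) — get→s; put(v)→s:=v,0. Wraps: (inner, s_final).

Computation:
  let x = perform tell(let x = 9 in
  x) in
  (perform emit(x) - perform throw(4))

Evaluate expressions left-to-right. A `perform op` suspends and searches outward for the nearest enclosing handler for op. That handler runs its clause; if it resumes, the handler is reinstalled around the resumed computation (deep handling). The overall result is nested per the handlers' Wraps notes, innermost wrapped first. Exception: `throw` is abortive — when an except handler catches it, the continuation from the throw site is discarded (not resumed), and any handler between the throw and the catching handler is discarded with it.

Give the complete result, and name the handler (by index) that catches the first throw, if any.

Answer: ([0, (26, (9))], 6) ; first throw caught by: H0

Working:
tell(9) @ H1 ⇒ log+=9
emit(0) @ H2 ⇒ out+=0
throw(4) @ H0 caught ⇒ 26
H1 returns (26, (9))
H2 returns [0, (26, (9))]
H3 returns [0, (26, (9))]
H4 returns ([0, (26, (9))], 6)
= ([0, (26, (9))], 6)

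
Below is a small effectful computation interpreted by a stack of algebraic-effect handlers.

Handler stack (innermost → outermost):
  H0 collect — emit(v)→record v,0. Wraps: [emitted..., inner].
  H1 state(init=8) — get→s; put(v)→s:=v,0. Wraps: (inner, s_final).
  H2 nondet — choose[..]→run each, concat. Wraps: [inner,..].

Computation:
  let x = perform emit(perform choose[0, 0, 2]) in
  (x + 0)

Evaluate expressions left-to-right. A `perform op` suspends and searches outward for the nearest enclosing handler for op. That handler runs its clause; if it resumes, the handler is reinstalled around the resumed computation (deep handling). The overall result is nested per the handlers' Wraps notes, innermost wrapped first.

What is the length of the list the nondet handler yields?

Answer: 3

Evaluation trace:
choose[0, 0, 2] @ H2
  branch[0] choose=0:
    emit(0) @ H0 ⇒ out+=0
    H0 returns [0, 0]
    H1 returns ([0, 0], 8)
    H2 returns [([0, 0], 8)]
  branch[1] choose=0:
    emit(0) @ H0 ⇒ out+=0
    H0 returns [0, 0]
    H1 returns ([0, 0], 8)
    H2 returns [([0, 0], 8)]
  branch[2] choose=2:
    emit(2) @ H0 ⇒ out+=2
    H0 returns [2, 0]
    H1 returns ([2, 0], 8)
    H2 returns [([2, 0], 8)]
= [([0, 0], 8), ([0, 0], 8), ([2, 0], 8)]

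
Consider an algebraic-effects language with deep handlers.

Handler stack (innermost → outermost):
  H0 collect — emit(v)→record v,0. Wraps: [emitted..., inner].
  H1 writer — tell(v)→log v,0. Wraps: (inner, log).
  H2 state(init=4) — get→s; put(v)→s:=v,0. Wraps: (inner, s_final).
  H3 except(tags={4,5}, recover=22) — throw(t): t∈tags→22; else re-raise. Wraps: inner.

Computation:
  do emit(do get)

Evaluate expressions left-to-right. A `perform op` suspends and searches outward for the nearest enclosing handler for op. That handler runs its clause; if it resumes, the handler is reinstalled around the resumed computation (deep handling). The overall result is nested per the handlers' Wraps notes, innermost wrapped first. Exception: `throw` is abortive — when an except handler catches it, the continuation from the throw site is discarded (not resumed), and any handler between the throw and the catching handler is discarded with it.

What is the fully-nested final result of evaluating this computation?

Step-by-step:
get @ H2 ⇒ 4
emit(4) @ H0 ⇒ out+=4
H0 returns [4, 0]
H1 returns ([4, 0], ())
H2 returns (([4, 0], ()), 4)
H3 returns (([4, 0], ()), 4)
= (([4, 0], ()), 4)

Answer: (([4, 0], ()), 4)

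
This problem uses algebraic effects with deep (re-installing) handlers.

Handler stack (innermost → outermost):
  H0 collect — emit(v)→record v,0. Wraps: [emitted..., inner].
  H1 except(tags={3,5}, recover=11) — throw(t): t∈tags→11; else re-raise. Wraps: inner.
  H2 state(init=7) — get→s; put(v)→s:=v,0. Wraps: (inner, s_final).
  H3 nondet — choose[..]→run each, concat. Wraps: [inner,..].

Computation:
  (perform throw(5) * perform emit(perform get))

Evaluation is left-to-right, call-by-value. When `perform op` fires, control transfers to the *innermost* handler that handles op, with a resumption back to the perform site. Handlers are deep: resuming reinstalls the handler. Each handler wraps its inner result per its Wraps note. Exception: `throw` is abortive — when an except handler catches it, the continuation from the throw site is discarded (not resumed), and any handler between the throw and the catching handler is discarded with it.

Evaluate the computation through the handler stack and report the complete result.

Answer: [(11, 7)]

Evaluation trace:
throw(5) @ H1 caught ⇒ 11
H2 returns (11, 7)
H3 returns [(11, 7)]
= [(11, 7)]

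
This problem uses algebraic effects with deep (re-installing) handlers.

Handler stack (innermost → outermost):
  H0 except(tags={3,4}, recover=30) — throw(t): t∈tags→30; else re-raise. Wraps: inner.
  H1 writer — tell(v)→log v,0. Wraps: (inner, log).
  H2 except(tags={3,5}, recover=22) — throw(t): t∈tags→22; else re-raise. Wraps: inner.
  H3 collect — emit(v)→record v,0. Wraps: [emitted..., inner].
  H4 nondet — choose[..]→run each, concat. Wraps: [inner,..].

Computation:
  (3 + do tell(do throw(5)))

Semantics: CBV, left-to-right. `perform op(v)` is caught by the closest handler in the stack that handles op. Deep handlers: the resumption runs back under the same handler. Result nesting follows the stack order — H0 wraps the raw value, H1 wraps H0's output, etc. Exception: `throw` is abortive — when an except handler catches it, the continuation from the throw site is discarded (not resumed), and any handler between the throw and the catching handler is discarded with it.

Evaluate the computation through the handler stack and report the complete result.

Working:
throw(5) @ H0 re-raised
throw(5) @ H2 caught ⇒ 22
H3 returns [22]
H4 returns [[22]]
= [[22]]

Answer: [[22]]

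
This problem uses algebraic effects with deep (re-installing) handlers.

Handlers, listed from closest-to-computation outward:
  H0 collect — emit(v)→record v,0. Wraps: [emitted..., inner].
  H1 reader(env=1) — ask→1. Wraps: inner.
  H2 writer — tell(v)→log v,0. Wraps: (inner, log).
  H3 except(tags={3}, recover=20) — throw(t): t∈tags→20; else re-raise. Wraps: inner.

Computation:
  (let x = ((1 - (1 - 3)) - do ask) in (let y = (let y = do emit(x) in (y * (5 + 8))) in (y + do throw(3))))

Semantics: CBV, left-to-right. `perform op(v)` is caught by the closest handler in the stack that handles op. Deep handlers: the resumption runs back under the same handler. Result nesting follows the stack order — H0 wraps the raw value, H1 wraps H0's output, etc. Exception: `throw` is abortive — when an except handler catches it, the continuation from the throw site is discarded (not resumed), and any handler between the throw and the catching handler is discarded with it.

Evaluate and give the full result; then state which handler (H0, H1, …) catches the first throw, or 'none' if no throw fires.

Answer: 20 ; first throw caught by: H3

Working:
ask @ H1 ⇒ 1
emit(2) @ H0 ⇒ out+=2
throw(3) @ H3 caught ⇒ 20
= 20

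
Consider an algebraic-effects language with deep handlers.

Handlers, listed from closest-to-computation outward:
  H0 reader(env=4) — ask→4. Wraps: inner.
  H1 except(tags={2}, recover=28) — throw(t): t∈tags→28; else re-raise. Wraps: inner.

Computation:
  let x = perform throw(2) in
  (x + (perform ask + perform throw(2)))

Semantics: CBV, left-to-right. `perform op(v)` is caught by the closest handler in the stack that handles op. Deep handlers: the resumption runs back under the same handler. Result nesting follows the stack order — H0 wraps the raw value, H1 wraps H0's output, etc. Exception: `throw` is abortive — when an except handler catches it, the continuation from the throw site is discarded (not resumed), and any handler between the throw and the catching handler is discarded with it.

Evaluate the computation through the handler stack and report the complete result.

Answer: 28

Working:
throw(2) @ H1 caught ⇒ 28
= 28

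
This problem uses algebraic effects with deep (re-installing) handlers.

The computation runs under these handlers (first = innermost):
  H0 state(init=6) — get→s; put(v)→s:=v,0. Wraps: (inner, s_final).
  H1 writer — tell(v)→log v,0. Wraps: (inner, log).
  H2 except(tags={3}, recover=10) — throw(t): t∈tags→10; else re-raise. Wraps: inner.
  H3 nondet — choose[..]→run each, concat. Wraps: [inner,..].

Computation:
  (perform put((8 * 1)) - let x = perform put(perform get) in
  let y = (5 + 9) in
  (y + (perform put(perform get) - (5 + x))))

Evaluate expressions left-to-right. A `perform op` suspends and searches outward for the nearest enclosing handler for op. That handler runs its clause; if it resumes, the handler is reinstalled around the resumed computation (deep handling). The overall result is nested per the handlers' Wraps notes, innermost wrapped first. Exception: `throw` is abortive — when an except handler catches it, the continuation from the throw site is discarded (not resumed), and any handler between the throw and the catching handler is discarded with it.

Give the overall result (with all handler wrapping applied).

Answer: [((-9, 8), ())]

Step-by-step:
put(8) @ H0 ⇒ s:=8
get @ H0 ⇒ 8
put(8) @ H0 ⇒ s:=8
get @ H0 ⇒ 8
put(8) @ H0 ⇒ s:=8
H0 returns (-9, 8)
H1 returns ((-9, 8), ())
H2 returns ((-9, 8), ())
H3 returns [((-9, 8), ())]
= [((-9, 8), ())]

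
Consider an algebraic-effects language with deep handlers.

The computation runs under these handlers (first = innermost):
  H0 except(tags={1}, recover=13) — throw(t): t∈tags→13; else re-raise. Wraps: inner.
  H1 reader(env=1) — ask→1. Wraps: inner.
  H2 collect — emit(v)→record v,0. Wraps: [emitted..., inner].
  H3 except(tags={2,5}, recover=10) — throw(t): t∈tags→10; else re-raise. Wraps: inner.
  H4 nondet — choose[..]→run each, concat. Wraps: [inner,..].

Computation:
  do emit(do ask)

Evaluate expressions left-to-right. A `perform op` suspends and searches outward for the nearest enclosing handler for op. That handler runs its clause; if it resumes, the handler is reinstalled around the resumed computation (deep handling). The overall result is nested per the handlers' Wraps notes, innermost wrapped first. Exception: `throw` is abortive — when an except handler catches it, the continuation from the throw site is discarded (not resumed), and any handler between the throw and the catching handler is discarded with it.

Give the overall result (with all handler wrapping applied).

Step-by-step:
ask @ H1 ⇒ 1
emit(1) @ H2 ⇒ out+=1
H0 returns 0
H1 returns 0
H2 returns [1, 0]
H3 returns [1, 0]
H4 returns [[1, 0]]
= [[1, 0]]

Answer: [[1, 0]]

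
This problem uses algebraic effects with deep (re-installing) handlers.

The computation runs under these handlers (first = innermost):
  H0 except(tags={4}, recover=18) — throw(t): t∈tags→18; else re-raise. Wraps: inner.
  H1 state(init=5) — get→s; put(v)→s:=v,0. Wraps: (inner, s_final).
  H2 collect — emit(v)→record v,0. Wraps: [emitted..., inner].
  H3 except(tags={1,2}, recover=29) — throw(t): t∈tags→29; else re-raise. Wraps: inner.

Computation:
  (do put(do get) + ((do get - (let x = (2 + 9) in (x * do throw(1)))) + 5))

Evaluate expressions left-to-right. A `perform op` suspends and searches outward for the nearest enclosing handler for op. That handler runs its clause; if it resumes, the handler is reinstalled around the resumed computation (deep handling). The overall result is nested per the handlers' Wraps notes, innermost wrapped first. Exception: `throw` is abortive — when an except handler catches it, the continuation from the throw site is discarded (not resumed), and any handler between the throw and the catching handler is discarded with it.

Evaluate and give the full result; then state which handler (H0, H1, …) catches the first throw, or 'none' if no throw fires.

Answer: 29 ; first throw caught by: H3

Step-by-step:
get @ H1 ⇒ 5
put(5) @ H1 ⇒ s:=5
get @ H1 ⇒ 5
throw(1) @ H0 re-raised
throw(1) @ H3 caught ⇒ 29
= 29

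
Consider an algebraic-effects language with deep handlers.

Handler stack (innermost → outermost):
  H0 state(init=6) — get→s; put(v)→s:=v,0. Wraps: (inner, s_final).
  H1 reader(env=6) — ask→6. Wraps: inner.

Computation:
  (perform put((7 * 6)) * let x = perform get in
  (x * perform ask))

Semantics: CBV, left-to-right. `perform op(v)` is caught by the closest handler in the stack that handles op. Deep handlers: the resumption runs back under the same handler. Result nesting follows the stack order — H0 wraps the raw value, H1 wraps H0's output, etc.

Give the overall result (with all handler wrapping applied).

Answer: (0, 42)

Working:
put(42) @ H0 ⇒ s:=42
get @ H0 ⇒ 42
ask @ H1 ⇒ 6
H0 returns (0, 42)
H1 returns (0, 42)
= (0, 42)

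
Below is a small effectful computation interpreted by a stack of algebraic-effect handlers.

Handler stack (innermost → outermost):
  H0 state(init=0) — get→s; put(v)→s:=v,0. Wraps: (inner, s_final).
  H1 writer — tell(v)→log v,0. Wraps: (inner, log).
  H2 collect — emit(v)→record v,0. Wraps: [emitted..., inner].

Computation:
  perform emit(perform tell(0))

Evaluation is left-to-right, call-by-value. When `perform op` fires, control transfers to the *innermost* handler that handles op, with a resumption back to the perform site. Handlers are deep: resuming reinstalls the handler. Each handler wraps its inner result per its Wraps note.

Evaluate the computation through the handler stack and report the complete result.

Evaluation trace:
tell(0) @ H1 ⇒ log+=0
emit(0) @ H2 ⇒ out+=0
H0 returns (0, 0)
H1 returns ((0, 0), (0))
H2 returns [0, ((0, 0), (0))]
= [0, ((0, 0), (0))]

Answer: [0, ((0, 0), (0))]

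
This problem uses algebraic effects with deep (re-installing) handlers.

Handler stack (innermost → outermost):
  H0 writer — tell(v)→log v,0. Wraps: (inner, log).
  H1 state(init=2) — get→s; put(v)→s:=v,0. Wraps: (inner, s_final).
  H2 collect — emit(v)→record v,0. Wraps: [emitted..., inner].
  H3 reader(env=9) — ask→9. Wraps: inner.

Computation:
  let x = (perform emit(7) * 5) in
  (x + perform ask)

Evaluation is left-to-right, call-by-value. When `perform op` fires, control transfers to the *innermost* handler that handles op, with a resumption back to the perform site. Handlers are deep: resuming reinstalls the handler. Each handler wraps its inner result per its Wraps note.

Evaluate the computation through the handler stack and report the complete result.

Evaluation trace:
emit(7) @ H2 ⇒ out+=7
ask @ H3 ⇒ 9
H0 returns (9, ())
H1 returns ((9, ()), 2)
H2 returns [7, ((9, ()), 2)]
H3 returns [7, ((9, ()), 2)]
= [7, ((9, ()), 2)]

Answer: [7, ((9, ()), 2)]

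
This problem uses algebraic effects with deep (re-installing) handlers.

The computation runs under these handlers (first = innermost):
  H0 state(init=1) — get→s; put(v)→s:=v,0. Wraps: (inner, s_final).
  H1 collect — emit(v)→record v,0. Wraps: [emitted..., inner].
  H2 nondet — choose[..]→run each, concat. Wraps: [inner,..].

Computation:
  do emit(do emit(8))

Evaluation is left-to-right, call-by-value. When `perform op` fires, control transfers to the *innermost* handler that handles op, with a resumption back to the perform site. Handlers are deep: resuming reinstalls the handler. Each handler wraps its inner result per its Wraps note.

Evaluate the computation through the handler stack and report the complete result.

Answer: [[8, 0, (0, 1)]]

Step-by-step:
emit(8) @ H1 ⇒ out+=8
emit(0) @ H1 ⇒ out+=0
H0 returns (0, 1)
H1 returns [8, 0, (0, 1)]
H2 returns [[8, 0, (0, 1)]]
= [[8, 0, (0, 1)]]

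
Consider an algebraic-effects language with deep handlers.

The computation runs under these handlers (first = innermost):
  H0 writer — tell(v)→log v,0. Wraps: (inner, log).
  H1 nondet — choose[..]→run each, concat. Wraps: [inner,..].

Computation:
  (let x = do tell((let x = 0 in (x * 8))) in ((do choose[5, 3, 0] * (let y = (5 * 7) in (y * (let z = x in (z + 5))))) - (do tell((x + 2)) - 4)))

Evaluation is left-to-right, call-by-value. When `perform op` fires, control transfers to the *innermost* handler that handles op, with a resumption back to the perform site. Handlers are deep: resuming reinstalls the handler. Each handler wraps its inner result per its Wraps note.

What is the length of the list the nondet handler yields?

Answer: 3

Step-by-step:
tell(0) @ H0 ⇒ log+=0
choose[5, 3, 0] @ H1
  branch[0] choose=5:
    tell(2) @ H0 ⇒ log+=2
    H0 returns (879, (0, 2))
    H1 returns [(879, (0, 2))]
  branch[1] choose=3:
    tell(2) @ H0 ⇒ log+=2
    H0 returns (529, (0, 2))
    H1 returns [(529, (0, 2))]
  branch[2] choose=0:
    tell(2) @ H0 ⇒ log+=2
    H0 returns (4, (0, 2))
    H1 returns [(4, (0, 2))]
= [(879, (0, 2)), (529, (0, 2)), (4, (0, 2))]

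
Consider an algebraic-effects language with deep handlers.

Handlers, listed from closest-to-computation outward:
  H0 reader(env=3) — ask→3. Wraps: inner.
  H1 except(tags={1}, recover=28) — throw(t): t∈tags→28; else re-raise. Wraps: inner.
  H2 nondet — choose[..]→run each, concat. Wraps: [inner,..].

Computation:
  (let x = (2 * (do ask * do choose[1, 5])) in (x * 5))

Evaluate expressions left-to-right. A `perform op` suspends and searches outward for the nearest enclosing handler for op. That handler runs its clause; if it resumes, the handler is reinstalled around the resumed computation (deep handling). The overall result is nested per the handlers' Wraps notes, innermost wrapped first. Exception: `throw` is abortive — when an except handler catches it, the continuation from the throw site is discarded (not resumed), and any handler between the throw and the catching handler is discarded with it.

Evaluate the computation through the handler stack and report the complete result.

Answer: [30, 150]

Working:
ask @ H0 ⇒ 3
choose[1, 5] @ H2
  branch[0] choose=1:
    H0 returns 30
    H1 returns 30
    H2 returns [30]
  branch[1] choose=5:
    H0 returns 150
    H1 returns 150
    H2 returns [150]
= [30, 150]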